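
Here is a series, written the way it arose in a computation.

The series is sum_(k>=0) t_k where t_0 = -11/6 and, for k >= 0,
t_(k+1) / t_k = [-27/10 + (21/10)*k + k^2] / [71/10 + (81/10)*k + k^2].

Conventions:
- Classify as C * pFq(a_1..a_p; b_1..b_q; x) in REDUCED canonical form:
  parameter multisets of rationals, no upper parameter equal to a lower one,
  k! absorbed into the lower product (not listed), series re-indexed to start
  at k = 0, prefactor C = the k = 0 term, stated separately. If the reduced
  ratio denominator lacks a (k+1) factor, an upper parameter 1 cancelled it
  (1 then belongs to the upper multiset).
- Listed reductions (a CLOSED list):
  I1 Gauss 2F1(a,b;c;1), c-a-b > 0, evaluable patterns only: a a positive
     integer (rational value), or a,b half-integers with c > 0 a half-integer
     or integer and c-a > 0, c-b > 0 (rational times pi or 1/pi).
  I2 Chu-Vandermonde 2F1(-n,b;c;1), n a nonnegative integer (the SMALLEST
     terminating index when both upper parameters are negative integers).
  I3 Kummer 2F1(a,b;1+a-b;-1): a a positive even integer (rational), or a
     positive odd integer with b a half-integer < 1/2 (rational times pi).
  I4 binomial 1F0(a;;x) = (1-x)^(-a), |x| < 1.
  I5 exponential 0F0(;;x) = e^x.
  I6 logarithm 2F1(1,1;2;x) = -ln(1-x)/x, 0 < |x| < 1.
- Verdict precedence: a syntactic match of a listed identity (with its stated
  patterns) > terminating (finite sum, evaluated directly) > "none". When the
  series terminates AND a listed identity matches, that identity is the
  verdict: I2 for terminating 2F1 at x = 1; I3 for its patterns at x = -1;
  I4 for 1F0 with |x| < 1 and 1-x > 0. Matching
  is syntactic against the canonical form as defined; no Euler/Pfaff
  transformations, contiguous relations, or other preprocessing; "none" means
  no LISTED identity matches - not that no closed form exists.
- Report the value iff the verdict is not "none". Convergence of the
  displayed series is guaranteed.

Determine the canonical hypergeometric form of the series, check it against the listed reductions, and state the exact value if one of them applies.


With C = -11/6: the canonical form is 2F1(-9/10, 3; 71/10; 1). Verdict: Gauss's theorem (I1) applies (x = 1: the Gamma ratio telescopes since c-a-b = 5 > 0 and a = 3 in Z>0). Its exact value is -467687/420000.

Key observation: t_0 = -11/6 here, and the expanded ratio factors over Q; C = -11/6, x = 1, roots give parameters.
Consecutive-term ratio: r(k) = 1 * (k-9/10) (k+3) / [(k+71/10) (k+1)] - rational in k. x = 1; t_0 = -11/6; negate the roots.


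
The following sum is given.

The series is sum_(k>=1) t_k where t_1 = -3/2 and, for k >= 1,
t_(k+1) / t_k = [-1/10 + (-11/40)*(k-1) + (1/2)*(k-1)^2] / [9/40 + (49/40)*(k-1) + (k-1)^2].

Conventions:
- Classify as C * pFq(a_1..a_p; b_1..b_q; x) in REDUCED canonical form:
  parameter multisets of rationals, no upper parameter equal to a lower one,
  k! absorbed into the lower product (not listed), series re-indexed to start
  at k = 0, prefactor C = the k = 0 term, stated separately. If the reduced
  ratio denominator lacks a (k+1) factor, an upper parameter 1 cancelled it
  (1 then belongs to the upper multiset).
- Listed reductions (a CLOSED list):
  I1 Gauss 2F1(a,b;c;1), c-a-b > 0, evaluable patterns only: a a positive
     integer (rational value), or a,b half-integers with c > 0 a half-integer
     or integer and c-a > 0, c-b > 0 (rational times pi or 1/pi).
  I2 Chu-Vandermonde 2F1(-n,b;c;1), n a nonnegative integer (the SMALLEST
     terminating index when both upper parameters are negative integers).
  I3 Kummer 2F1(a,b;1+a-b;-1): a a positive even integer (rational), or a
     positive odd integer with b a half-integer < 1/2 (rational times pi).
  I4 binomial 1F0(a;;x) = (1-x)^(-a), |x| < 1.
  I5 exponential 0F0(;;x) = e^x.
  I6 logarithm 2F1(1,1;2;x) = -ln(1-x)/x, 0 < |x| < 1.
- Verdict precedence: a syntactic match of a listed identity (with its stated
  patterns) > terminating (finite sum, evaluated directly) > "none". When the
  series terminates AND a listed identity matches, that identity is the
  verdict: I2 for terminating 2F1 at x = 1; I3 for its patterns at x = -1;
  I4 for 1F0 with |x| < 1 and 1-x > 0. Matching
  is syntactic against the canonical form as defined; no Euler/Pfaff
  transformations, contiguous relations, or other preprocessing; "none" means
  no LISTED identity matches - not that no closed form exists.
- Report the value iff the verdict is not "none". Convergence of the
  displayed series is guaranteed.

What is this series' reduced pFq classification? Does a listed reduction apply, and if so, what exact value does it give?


At argument 1/2: a 2F1 with upper {-4/5, 1/4}, lower {9/40}, scaled by C = -3/2. Verdict: none here - no I1-I6 shape fits x = 1/2 with lower {9/40}.

The tell: x = (1/2) and the expanded ratio factors over Q; C = -3/2, x = 1/2, roots give parameters.
Ratio: r(k) = (1/2) * (k-4/5) (k+1/4) / [(k+9/40) (k+1)] - rational; roots negated = parameters, x = (1/2), C = -3/2.


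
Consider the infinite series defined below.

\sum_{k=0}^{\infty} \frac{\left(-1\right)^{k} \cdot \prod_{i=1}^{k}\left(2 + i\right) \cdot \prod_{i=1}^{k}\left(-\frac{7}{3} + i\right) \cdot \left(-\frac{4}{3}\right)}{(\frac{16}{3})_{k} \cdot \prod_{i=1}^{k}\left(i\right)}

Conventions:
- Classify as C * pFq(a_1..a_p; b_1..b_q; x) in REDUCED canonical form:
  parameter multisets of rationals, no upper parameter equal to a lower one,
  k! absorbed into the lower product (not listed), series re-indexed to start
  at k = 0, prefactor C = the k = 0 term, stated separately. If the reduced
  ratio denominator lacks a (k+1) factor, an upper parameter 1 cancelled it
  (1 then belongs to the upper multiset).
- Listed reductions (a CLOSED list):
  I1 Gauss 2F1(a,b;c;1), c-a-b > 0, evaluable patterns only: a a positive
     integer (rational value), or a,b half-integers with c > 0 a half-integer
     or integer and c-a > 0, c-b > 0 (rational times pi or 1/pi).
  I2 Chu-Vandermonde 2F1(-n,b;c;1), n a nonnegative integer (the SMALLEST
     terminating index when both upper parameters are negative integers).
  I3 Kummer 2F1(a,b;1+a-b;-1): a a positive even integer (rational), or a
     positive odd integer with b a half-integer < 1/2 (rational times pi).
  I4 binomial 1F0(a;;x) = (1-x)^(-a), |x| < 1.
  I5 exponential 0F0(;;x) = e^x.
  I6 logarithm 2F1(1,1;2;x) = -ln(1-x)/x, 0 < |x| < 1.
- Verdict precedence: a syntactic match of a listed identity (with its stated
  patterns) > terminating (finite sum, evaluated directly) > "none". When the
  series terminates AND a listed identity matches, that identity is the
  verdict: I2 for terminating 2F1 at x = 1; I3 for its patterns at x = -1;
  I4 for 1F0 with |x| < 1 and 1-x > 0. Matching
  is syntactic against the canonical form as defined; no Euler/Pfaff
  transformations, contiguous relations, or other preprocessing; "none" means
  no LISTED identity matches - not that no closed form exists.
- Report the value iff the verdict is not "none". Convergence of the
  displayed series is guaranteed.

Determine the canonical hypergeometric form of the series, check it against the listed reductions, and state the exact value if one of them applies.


With C = -\frac{4}{3}: the canonical form is 2F1(-\frac{4}{3}, 3; \frac{16}{3}; -1). Verdict: none - this 2F1 at x = -1 matches no listed pattern, and upper {-\frac{4}{3}, 3} holds no stopper.

Key step: with t_0 = -\frac{4}{3}, the running product (prefactor -4/3) telescopes to a rising factorial.
Consecutive-term ratio: r(k) = -1 * (k-\frac{4}{3}) (k+3) / [(k+\frac{16}{3}) (k+1)] ; factor over Q: parameters, x = -1, and C = -\frac{4}{3}.


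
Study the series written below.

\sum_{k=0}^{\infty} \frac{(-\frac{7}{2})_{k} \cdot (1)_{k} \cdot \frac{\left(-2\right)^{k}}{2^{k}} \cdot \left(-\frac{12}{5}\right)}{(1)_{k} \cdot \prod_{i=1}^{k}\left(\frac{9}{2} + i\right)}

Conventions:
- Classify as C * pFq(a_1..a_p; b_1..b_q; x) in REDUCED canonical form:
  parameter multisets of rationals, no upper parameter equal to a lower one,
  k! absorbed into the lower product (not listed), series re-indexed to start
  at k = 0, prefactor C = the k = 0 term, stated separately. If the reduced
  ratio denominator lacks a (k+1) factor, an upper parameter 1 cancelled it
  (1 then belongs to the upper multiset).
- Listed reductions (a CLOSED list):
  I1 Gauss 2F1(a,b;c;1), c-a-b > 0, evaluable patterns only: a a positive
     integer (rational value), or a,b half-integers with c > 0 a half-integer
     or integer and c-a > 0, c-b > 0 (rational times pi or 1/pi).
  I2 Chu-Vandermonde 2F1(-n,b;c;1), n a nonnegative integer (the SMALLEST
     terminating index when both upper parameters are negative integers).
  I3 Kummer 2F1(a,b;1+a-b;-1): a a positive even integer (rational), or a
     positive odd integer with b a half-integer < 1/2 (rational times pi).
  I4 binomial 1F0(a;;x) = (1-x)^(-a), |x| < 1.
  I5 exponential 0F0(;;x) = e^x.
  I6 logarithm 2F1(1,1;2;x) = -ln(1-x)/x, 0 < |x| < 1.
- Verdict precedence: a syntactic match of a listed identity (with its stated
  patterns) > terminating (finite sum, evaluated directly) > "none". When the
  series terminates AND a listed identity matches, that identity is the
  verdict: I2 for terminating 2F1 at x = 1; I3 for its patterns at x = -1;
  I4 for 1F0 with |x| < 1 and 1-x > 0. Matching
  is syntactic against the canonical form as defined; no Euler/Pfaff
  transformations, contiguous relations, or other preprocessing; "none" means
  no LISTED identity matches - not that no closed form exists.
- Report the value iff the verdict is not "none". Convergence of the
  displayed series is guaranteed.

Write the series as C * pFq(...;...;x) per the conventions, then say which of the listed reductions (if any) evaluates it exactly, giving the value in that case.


First insight: t_0 = -\frac{12}{5} here, and (1)_k (C = -12/5) is k! itself.
Adjacent-term ratio: r(k) = -1 * (k-\frac{7}{2}) (k+1) / [(k+\frac{11}{2}) (k+1)] - rational in k. x = -1; t_0 = -\frac{12}{5}; negate the roots.

Canonical form: C = -\frac{12}{5} times 2F1 with upper {-\frac{7}{2}, 1}, lower {\frac{11}{2}}, x = -1. Verdict: Kummer (I3) fires (x = -1; c = \frac{11}{2} equals 1+a-b for upper {-\frac{7}{2}, 1}: listed pattern). Hence: \left(-\frac{189}{128}\right) \cdot \pi.


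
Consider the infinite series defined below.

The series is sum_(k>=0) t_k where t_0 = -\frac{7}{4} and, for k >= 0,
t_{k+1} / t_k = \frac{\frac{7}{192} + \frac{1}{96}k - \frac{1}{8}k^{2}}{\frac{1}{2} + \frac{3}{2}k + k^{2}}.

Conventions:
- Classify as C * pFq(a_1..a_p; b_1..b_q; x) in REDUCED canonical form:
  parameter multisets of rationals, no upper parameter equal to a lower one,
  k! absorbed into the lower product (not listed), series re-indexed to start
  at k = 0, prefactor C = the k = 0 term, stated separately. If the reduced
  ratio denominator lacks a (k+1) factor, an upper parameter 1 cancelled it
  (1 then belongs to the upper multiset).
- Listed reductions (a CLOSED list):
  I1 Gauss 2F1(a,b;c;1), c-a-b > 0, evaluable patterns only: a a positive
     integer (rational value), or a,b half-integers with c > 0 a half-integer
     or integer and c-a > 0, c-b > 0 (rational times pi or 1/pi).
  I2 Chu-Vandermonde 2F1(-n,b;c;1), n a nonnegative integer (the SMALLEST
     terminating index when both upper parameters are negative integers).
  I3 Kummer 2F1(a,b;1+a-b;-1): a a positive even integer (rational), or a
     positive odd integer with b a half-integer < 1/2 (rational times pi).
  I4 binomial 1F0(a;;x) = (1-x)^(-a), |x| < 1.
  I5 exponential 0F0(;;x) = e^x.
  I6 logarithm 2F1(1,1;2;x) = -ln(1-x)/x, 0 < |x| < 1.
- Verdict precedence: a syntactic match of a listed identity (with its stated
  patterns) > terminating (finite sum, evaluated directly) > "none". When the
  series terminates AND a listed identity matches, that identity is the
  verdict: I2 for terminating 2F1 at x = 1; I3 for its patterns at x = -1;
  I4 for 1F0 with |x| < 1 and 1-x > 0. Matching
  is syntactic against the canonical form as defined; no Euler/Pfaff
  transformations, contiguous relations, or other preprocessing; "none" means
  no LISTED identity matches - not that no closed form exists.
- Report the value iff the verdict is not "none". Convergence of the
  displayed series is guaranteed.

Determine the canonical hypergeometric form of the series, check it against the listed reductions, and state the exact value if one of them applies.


At argument -\frac{1}{8}: a 1F0 with upper {-\frac{7}{12}}, lower {-}, scaled by C = -\frac{7}{4}. Verdict (x = -\frac{1}{8}): the binomial series (I4) applies (the 1F0 binomial series: exponent 7/12, x = -\frac{1}{8}). Value: \left(-\frac{7}{4}\right) \cdot \left(\frac{9}{8}\right)^{\frac{7}{12}}.

The tell: with t_0 = -\frac{7}{4}, the expanded ratio factors over Q; prefactor -7/4, roots give parameters.
Step ratio: r(k) = -\frac{1}{8} * (k-\frac{7}{12}) / [(k+1)] - rational; roots negated = parameters, x = -\frac{1}{8}, C = -\frac{7}{4}.


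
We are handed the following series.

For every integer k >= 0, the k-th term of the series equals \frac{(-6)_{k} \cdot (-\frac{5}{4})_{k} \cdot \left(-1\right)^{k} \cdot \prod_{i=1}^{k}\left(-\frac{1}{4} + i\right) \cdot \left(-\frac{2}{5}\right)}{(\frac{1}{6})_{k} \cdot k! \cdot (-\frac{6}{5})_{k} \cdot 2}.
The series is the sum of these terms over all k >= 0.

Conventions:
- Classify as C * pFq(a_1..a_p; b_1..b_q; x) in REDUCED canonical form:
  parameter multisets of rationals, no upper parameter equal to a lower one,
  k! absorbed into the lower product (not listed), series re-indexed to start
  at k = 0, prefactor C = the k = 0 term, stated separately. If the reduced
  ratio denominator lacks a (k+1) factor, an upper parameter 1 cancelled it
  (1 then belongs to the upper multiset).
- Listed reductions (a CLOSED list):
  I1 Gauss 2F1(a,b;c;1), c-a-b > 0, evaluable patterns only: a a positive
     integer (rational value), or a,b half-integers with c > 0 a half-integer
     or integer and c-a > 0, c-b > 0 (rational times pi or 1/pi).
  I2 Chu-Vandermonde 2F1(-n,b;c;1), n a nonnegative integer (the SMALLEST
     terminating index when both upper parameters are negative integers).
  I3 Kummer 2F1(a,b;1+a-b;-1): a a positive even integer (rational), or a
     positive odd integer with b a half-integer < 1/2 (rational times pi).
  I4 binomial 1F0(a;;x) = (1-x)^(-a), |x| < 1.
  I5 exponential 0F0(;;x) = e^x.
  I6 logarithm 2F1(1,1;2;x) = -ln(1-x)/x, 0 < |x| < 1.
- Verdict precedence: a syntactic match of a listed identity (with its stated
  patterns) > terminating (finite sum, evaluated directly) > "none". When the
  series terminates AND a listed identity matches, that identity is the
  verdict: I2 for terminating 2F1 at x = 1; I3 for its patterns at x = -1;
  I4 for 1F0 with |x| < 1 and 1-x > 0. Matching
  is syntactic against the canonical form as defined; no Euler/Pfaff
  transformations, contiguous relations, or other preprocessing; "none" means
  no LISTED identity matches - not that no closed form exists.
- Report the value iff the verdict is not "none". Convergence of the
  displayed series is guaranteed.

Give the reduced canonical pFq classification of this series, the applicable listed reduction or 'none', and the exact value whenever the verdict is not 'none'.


x = -1 here; the reduced form reads 3F2, upper {-6, -\frac{5}{4}, \frac{3}{4}}, lower {-\frac{6}{5}, \frac{1}{6}}, C = -\frac{1}{5}. Verdict: terminating - upper -6 stops the sum at k = 6; the 7 terms are added exactly. Exact value: -\frac{20760480869953}{160578928640}.

Key step: t_0 = -\frac{1}{5} here, and the constant factors (prefactor -1/5) combine into one prefactor.
Term ratio: r(k) = -1 * (k-6) (k-\frac{5}{4}) (k+\frac{3}{4}) / [(k-\frac{6}{5}) (k+\frac{1}{6}) (k+1)] - rational; roots negated = parameters, x = -1, C = -\frac{1}{5}.


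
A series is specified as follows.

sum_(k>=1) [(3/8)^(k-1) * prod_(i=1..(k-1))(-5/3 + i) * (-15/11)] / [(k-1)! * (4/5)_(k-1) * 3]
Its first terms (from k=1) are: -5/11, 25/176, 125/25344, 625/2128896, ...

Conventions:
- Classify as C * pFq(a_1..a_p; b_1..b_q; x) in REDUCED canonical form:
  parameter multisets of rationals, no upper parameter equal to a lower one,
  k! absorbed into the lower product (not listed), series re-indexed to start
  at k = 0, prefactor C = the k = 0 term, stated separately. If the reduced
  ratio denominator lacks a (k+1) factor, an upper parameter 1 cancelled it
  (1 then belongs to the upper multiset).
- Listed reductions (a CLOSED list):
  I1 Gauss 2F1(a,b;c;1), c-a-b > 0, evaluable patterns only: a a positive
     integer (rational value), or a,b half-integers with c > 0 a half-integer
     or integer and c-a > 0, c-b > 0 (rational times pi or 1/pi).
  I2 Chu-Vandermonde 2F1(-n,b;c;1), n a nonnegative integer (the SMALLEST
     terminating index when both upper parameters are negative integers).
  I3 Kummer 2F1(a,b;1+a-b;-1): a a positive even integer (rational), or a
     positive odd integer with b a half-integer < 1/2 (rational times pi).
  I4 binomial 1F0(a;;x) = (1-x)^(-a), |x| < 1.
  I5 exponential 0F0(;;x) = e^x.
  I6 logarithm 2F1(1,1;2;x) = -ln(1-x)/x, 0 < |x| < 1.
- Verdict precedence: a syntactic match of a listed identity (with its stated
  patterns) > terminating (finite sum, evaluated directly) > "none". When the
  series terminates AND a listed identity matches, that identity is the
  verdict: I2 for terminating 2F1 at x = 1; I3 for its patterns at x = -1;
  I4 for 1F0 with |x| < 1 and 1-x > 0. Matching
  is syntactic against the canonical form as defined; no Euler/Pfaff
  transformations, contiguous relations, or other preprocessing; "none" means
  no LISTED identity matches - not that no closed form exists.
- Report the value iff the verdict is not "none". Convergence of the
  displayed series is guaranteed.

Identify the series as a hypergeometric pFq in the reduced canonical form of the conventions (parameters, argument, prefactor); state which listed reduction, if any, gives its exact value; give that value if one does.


Classification (C = -5/11): 1F1 with upper {-2/3}, lower {4/5}, argument x = 3/8. Verdict: none here - no I1-I6 shape fits x = 3/8 with lower {4/5}.

Structural cue: t_0 = -5/11 here, and the running product (C = -5/11) telescopes to a rising factorial.
Ratio: r(k) = (3/8) * (k-2/3) / [(k+4/5) (k+1)] - poly over poly, x = (3/8) from leading terms; C = -5/11 at k = 0.


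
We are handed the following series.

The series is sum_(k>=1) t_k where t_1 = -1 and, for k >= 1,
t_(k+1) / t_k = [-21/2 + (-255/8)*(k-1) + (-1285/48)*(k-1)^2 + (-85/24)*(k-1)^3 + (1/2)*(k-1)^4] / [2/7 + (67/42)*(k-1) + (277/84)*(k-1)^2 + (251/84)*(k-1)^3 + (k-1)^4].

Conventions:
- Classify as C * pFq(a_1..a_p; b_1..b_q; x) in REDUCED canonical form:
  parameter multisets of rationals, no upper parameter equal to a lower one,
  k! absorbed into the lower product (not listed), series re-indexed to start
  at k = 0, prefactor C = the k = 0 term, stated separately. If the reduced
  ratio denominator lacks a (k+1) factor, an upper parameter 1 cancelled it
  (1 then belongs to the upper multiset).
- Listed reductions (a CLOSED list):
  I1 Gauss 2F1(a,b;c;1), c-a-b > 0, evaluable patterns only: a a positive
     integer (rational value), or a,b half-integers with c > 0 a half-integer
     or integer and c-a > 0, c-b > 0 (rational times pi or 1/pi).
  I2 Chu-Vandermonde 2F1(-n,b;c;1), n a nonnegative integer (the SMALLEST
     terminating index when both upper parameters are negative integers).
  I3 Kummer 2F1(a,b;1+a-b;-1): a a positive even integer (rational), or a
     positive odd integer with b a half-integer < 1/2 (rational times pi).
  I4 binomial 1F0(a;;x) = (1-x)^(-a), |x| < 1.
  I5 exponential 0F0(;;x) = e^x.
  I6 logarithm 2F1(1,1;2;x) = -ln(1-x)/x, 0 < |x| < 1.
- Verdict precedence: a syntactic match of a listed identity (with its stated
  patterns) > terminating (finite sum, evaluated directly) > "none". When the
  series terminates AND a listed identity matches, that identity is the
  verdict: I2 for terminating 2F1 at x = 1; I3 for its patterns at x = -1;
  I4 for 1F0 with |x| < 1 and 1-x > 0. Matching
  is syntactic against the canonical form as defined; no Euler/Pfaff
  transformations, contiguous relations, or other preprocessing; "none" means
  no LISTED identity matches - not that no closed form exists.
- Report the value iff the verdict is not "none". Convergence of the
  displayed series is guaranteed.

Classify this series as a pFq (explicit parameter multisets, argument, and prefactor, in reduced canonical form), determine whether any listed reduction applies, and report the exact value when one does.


x = 1/2 here; the reduced form reads 2F1, upper {-12, 7/2}, lower {4/7}, C = -1. Verdict: terminating at k = 12: the factor (-12)_k kills every later term; summing the 13 survivors is exact. Exact value: 138220901098119083/3114951832019927040.

The tell: with t_0 = -1, roots of the ratio polynomials (C = -1) are the negated parameters.
Ratio: r(k) = (1/2) * (k-12) (k+7/2) / [(k+4/7) (k+1)] - rational in k, leading ratio (1/2); with t_0 = -1, classification follows.


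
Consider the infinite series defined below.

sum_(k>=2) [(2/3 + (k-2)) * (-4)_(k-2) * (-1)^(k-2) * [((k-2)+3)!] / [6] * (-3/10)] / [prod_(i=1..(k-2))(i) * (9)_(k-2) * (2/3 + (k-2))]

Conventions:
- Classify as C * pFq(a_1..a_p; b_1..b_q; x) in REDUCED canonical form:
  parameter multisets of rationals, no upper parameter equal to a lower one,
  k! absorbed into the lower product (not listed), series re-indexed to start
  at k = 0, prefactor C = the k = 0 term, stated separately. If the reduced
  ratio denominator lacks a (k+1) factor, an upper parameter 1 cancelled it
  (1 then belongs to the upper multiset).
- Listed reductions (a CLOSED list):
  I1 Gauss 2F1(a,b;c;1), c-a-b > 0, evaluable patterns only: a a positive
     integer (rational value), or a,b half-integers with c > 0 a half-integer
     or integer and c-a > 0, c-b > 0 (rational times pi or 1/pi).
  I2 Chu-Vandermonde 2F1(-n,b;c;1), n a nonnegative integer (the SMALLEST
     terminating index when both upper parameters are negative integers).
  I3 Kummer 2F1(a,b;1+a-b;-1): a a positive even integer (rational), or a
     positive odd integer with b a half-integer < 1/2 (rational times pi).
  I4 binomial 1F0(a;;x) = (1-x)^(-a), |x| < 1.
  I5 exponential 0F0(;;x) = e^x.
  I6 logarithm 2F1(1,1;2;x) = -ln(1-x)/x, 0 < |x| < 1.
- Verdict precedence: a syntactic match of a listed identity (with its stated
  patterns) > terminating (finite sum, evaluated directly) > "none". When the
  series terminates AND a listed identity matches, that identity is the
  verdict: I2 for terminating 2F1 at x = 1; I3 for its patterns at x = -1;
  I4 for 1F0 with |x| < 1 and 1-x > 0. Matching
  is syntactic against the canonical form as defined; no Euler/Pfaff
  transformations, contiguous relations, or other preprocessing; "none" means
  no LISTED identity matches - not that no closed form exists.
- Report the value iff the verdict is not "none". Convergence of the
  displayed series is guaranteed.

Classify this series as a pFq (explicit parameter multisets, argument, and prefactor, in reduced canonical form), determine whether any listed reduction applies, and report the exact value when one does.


The tell: with t_0 = -3/10, the factorial ratio (prefactor -3/10) (k+a-1)!/(a-1)! is a rising factorial (a)_k.
Consecutive-term ratio: r(k) = (-1) * (k-4) (k+4) / [(k+9) (k+1)] - rational in k, leading ratio (-1); with t_0 = -3/10, classification follows.

Classification (C = -3/10): 2F1 with upper {-4, 4}, lower {9}, argument x = -1. Verdict at x = -1: the Kummer evaluation I3 matches (x = -1; c = 9 equals 1+a-b for upper {-4, 4}: listed pattern). Exact value: -7/5.


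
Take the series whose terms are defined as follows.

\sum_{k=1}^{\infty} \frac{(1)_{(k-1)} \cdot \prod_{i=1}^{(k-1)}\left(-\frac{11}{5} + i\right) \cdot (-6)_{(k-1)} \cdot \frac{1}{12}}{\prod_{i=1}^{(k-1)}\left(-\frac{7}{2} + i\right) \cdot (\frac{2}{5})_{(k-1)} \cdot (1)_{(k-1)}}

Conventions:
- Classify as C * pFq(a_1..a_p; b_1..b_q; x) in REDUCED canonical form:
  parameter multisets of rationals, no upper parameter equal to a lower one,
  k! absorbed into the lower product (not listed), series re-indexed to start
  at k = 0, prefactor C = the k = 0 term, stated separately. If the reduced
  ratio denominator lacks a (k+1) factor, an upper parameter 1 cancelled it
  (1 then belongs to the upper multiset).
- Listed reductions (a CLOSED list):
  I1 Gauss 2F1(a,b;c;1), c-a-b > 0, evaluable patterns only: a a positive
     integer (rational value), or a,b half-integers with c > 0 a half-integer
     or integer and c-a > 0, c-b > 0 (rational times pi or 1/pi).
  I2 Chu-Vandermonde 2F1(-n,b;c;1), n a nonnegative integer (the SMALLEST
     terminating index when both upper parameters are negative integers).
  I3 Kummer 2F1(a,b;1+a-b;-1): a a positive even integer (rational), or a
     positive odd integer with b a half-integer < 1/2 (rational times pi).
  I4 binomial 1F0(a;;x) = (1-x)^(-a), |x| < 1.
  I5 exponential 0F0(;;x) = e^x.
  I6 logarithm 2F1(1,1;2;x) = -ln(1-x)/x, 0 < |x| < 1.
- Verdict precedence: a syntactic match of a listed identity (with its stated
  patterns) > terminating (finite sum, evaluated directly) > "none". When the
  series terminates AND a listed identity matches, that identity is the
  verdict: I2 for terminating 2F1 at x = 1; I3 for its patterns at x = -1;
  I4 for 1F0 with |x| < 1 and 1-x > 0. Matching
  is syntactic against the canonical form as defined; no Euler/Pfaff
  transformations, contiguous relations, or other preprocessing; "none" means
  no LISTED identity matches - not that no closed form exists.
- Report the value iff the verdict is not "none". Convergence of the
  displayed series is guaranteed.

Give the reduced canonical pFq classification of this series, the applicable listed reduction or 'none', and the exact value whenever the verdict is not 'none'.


Classification (C = \frac{1}{12}): 3F2 with upper {-6, -\frac{6}{5}, 1}, lower {-\frac{5}{2}, \frac{2}{5}}, argument x = 1. Verdict: terminating. With -6 upstairs the series is a 7-term polynomial sum; evaluated term by term. Its exact value is -\frac{13927}{33660}.

Key step: x = 1 and the running product (prefactor 1/12) telescopes to a rising factorial.
Term ratio: r(k) = 1 * (k-6) (k-\frac{6}{5}) (k+1) / [(k-\frac{5}{2}) (k+\frac{2}{5}) (k+1)] ; factor over Q: parameters, x = 1, and C = \frac{1}{12}.


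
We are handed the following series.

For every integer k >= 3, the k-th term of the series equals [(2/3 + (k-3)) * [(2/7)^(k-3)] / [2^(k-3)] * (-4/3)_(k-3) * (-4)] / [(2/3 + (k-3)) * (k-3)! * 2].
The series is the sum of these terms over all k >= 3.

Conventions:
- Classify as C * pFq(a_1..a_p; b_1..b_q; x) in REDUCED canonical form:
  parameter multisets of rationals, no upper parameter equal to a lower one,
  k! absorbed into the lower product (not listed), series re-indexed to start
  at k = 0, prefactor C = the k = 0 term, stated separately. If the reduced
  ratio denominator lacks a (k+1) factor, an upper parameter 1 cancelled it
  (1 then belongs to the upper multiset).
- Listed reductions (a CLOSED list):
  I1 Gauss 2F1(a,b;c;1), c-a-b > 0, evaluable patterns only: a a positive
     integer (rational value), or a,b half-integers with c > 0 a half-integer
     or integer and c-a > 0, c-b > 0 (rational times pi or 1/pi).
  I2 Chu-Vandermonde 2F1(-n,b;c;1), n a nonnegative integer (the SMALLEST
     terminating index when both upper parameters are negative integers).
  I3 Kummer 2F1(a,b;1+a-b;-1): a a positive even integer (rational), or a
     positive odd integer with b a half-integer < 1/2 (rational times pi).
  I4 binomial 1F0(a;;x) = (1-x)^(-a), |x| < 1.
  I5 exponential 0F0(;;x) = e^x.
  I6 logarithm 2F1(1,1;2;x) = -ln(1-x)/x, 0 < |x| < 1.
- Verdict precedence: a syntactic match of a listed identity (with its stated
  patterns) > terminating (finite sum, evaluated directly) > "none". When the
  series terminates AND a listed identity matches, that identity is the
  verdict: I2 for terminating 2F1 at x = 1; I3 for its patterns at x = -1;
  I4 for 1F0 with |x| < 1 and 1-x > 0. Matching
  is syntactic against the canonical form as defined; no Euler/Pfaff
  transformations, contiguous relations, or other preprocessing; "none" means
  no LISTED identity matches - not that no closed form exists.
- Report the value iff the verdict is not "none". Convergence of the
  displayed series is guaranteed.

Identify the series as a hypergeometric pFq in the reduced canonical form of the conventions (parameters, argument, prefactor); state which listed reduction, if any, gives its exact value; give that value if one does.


x = 1/7 here; the reduced form reads 1F0, upper {-4/3}, lower {-}, C = -2. Verdict: this is binomial (I4) (the 1F0 binomial series: exponent 4/3, x = 1/7). Its exact value is (-2) * (6/7)^(4/3).

First insight: t_0 = -2 here, and the factor k + 2/3 cancels (top and bottom), leaving prefactor -2.
Consecutive-term ratio: r(k) = (1/7) * (k-4/3) / [(k+1)] - rational; roots negated = parameters, x = (1/7), C = -2.


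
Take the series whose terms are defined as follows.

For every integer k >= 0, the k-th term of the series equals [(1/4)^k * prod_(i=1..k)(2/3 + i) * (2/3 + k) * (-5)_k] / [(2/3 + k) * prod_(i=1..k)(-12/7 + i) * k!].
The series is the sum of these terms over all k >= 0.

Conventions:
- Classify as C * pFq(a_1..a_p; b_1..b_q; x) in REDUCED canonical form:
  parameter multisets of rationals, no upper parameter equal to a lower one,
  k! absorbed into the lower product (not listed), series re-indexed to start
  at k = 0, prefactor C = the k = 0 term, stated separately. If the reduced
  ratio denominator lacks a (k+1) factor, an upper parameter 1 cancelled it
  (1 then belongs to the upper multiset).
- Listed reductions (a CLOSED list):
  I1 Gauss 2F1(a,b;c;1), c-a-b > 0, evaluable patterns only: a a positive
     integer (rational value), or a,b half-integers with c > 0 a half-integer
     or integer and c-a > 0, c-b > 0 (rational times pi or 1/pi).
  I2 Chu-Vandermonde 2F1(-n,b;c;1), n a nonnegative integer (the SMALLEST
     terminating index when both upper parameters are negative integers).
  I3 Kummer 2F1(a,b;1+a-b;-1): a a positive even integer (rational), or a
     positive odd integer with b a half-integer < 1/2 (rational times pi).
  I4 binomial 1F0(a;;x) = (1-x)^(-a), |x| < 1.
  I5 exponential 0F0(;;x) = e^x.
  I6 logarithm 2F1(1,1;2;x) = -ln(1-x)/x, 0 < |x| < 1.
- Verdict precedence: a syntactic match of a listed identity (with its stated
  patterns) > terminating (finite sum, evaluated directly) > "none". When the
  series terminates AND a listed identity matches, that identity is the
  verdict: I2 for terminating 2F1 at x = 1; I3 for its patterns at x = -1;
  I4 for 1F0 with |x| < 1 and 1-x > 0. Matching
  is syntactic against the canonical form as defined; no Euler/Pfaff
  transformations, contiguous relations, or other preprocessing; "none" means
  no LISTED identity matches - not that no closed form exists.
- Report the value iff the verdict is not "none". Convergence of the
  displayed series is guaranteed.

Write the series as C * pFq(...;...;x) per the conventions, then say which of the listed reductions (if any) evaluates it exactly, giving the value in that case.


x = 1/4 here; the reduced form reads 2F1, upper {-5, 5/3}, lower {-5/7}, C = 1. Verdict: terminating. (-5)_k vanishes past k = 5, leaving a 6-term sum, computed directly. Sum: -232123049/103016448.

The tell: t_0 being 1, striking the common factor k + 2/3 reduces the term (C = 1, x = 1/4).
Consecutive-term ratio: r(k) = (1/4) * (k-5) (k+5/3) / [(k-5/7) (k+1)] - poly over poly, x = (1/4) from leading terms; C = 1 at k = 0.


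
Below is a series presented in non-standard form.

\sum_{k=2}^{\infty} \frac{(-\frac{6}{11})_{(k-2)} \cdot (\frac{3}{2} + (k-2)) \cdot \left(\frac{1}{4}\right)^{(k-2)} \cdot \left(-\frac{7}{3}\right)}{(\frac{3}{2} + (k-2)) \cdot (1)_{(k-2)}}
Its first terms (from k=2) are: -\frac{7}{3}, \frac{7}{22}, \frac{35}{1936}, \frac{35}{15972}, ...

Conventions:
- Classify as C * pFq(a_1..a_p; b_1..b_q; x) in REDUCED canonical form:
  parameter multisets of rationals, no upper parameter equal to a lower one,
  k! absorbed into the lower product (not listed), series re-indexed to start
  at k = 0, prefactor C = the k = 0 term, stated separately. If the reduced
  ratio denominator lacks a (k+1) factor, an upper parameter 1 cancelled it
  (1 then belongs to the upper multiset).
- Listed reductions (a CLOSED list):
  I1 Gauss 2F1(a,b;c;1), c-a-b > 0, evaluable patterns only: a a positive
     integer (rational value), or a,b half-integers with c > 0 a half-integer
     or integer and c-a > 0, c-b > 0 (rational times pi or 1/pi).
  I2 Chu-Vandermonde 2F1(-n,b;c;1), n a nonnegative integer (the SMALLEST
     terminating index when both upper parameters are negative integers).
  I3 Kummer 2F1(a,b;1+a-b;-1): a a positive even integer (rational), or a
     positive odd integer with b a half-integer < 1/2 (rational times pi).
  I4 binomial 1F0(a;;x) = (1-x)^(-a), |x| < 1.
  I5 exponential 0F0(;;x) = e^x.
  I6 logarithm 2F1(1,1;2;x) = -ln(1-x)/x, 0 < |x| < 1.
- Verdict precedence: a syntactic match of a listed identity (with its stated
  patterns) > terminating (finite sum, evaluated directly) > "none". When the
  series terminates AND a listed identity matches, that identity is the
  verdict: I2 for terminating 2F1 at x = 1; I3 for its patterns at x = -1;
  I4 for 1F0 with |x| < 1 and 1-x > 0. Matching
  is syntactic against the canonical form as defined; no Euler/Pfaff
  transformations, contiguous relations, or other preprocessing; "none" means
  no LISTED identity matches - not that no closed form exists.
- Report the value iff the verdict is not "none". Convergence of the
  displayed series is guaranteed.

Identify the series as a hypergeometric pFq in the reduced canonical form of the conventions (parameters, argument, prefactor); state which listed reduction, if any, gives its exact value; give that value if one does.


With C = -\frac{7}{3}: the canonical form is 1F0(-\frac{6}{11}; -; \frac{1}{4}). Verdict (x = \frac{1}{4}): binomial (I4) applies (the 1F0 binomial series: exponent 6/11, x = \frac{1}{4}). Value: \left(-\frac{7}{3}\right) \cdot \left(\frac{3}{4}\right)^{\frac{6}{11}}.

First insight: from the first term -\frac{7}{3}: (1)_k (C = -7/3, x = 1/4) is k! itself.
Ratio: r(k) = \frac{1}{4} * (k-\frac{6}{11}) / [(k+1)] ; factor over Q: parameters, x = \frac{1}{4}, and C = -\frac{7}{3}.


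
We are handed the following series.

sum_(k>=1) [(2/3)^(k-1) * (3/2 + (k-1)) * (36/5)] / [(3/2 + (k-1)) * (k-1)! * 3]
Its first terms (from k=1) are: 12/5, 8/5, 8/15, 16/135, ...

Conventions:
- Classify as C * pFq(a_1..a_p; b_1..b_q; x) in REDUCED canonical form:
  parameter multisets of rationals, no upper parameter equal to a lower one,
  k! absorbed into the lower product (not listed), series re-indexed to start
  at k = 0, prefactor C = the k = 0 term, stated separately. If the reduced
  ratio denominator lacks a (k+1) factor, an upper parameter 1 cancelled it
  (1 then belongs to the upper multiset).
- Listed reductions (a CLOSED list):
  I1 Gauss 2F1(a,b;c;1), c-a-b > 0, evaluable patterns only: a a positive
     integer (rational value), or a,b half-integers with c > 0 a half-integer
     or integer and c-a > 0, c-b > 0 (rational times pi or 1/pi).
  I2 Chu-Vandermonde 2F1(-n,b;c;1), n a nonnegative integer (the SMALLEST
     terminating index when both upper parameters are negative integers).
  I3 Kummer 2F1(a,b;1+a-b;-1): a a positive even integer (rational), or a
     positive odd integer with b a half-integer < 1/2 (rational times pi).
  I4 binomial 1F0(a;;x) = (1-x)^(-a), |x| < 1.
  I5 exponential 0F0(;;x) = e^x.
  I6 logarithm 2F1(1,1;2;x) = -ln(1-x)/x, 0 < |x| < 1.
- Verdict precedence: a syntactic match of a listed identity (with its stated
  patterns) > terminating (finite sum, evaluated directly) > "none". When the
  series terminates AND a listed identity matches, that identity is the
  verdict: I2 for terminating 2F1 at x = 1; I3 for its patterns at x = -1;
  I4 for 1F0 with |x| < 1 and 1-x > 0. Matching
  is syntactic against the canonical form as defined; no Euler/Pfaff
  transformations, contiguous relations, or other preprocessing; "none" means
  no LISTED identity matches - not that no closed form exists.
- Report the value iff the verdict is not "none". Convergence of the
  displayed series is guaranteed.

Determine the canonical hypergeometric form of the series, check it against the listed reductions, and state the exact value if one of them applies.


Reduced: x = 2/3, 0F0, upper = {-}, lower = {-}, C = 12/5. Verdict (x = 2/3): the I5 exponential reduction applies (the 0F0 exponential series at x = 2/3). Hence: (12/5) * e^(2/3).

Key step: t_0 being 12/5, the constant factors (prefactor 12/5) combine into one prefactor.
Adjacent-term ratio: r(k) = (2/3) * 1 / [(k+1)] - rational in k, leading ratio (2/3); with t_0 = 12/5, classification follows.


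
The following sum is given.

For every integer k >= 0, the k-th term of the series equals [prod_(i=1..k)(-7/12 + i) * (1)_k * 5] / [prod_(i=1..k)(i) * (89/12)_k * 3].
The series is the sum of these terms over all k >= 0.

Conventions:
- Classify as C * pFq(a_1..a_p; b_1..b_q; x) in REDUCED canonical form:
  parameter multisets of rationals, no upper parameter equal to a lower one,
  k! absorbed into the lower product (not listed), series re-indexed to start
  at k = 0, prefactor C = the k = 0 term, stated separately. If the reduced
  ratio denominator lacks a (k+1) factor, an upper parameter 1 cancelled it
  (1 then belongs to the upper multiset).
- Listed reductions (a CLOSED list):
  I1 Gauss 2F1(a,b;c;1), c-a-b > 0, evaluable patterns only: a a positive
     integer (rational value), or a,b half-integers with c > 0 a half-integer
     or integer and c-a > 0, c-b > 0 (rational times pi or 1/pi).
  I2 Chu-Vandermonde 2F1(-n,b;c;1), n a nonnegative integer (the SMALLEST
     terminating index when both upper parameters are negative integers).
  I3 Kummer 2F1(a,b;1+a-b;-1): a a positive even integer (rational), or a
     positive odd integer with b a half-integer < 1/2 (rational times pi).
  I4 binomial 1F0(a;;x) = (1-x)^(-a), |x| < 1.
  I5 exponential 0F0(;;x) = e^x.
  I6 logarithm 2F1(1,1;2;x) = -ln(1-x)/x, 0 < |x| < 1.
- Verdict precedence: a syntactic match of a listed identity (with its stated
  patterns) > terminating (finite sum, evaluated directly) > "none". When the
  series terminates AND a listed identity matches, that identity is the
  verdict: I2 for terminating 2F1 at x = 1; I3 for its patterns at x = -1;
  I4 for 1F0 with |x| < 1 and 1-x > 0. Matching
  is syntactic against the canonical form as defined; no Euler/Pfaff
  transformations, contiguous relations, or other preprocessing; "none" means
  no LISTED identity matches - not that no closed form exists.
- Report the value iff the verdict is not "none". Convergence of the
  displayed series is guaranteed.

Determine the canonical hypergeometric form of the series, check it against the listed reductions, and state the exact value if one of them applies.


Classification (C = 5/3): 2F1 with upper {5/12, 1}, lower {89/12}, argument x = 1. Verdict: this is the Gauss summation I1 (x = 1: the Gamma ratio telescopes since c-a-b = 6 > 0 and a = 1 in Z>0). Exact value: 385/216.

The tell: x = 1 and the product of the first k integers (prefactor 5/3) is k!.
Adjacent-term ratio: r(k) = 1 * (k+5/12) (k+1) / [(k+89/12) (k+1)] - poly over poly, x = 1 from leading terms; C = 5/3 at k = 0.


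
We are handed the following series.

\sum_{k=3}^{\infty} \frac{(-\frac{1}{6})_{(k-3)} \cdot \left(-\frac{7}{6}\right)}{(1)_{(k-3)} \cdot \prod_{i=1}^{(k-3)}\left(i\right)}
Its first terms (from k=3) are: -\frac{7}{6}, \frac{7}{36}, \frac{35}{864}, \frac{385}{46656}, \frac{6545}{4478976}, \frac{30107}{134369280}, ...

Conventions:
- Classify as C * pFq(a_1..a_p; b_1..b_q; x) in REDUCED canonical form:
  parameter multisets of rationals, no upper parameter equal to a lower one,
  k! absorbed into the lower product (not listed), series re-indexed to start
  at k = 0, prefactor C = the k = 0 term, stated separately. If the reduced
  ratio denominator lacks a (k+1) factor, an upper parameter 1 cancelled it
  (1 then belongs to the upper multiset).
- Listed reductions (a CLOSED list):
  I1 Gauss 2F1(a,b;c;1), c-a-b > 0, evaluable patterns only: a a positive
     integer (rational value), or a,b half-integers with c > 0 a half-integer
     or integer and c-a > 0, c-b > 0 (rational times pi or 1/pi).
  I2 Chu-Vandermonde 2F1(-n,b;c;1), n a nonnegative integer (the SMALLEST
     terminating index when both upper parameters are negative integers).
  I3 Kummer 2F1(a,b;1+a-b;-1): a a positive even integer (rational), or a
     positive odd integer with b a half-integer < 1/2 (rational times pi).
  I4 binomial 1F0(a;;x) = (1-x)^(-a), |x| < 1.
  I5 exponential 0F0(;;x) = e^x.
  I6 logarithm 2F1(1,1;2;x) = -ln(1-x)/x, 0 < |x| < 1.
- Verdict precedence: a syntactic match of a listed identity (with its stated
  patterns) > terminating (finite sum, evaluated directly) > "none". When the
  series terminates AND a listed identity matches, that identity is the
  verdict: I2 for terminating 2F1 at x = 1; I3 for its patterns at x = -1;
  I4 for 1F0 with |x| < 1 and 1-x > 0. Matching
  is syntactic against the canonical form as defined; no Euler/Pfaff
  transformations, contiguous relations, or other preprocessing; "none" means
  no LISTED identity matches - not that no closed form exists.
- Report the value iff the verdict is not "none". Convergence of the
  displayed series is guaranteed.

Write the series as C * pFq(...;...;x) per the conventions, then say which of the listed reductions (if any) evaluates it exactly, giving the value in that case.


The series (x = 1) is 1F1: upper {-\frac{1}{6}}, lower {1}, prefactor -\frac{7}{6}. Verdict: none (x = 1): each listed identity misses the multisets {-\frac{1}{6}} ; {1}.

Key observation: from the first term -\frac{7}{6}: (1)_k (prefactor -7/6) is k! itself.
Ratio: r(k) = 1 * (k-\frac{1}{6}) / [(k+1) (k+1)] - rational in k, leading ratio 1; with t_0 = -\frac{7}{6}, classification follows.
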